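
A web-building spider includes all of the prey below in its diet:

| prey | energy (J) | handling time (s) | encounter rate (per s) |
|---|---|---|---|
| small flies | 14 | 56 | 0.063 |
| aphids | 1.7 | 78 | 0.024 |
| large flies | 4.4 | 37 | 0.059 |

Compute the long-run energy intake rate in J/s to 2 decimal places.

R = Σλ_iE_i / (1 + Σλ_ih_i)
Numerator: 0.063×14 + 0.024×1.7 + 0.059×4.4 = 1.182
Denominator: 1 + 0.063×56 + 0.024×78 + 0.059×37 = 8.583
R = 1.182/8.583 = 0.1378 J/s

0.14 J/s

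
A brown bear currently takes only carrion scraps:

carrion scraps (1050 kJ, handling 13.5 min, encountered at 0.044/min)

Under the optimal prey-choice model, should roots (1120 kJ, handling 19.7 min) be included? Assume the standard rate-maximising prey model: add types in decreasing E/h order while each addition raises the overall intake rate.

Current rate: (0.044×1050)/(1 + 0.044×13.5) = 28.98 kJ/min.
roots: E/h = 1120/19.7 = 56.85 kJ/min.
56.85 > 28.98, so adding roots raises the average — include it.

Yes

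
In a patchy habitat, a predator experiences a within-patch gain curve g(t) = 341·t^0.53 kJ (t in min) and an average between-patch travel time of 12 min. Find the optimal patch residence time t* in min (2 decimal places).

13.53 min

Maximise g(t)/(T+t): set derivative to zero → g'(t)(T+t) = g(t).
g'(t) = 0.53·341·t^-0.47. Setting 0.53·341·t^-0.47 = 341·t^0.53/(12+t) gives 0.53(12+t) = t, so 0.47·t = 0.53×12.
t* = 0.53×12/0.47 = 13.53 min.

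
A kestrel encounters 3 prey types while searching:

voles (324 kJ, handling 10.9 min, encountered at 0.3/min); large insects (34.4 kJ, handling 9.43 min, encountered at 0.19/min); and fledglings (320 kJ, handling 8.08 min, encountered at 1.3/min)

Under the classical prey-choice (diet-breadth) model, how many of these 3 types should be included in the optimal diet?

Rank by E/h (kJ/min): fledglings 39.6, voles 29.7, large insects 3.65. Include each in turn until the next type's E/h falls below the running intake rate.
Rate on top 1: 36.16. voles: 29.7 < 36.16 → exclude; stop.
Optimal diet: fledglings — 1 of 3 types.

1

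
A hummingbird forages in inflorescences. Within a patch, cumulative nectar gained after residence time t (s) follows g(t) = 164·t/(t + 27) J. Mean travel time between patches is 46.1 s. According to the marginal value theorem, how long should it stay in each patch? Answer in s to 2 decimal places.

35.28 s

By the marginal value theorem, leave when the instantaneous gain rate g'(t) equals the habitat-wide average g(t)/(T + t).
g'(t) = 164·27/(t + 27)². Setting 164·27/(t+27)² = 164t/[(t+27)(46.1+t)] gives 27(46.1+t) = t(t+27), so t² = 27×46.1 = 1245.
t* = √1245 = 35.28 s.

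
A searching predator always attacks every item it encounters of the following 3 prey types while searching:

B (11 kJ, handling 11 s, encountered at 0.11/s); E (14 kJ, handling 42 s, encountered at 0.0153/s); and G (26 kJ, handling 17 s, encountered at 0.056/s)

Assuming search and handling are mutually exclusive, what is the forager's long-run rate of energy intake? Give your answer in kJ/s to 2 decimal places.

0.76 kJ/s

Energy encountered per unit search time: 0.11×11 + 0.0153×14 + 0.056×26 = 2.88 kJ/s.
Handling time per unit search time: 0.11×11 + 0.0153×42 + 0.056×17 = 2.805.
Rate = 2.88/(1 + 2.805) = 0.757 kJ/s.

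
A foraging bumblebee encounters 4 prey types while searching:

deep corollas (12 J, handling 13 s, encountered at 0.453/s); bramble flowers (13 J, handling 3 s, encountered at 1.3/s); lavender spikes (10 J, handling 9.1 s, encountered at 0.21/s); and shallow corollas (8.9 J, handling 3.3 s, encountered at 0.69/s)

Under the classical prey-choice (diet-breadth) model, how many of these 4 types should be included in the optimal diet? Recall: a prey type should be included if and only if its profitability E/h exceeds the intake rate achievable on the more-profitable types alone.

1

E/h in descending order: bramble flowers 4.33, shallow corollas 2.7, lavender spikes 1.1, deep corollas 0.923 J/s. The optimal diet is the largest prefix of this list for which every included type satisfies E_i/h_i > R on the types above it.
Rate on top 1: 3.449. shallow corollas: 2.7 < 3.449 → exclude; stop.
Optimal diet: bramble flowers — 1 of 4 types.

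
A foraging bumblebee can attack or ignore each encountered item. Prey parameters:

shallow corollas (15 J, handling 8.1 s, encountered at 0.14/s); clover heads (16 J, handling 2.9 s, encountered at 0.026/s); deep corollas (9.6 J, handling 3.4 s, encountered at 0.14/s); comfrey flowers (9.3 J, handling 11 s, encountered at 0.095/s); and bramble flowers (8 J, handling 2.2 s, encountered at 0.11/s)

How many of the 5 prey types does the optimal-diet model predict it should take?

4

Rank by E/h (J/s): clover heads 5.52, bramble flowers 3.64, deep corollas 2.82, shallow corollas 1.85, comfrey flowers 0.845. Include each in turn until the next type's E/h falls below the running intake rate.
Rate on top 1: 0.3868. bramble flowers: 3.64 > 0.3868 → include.
Rate on top 2: 0.9838. deep corollas: 2.82 > 0.9838 → include.
Rate on top 3: 1.472. shallow corollas: 1.85 > 1.472 → include.
Rate on top 4: 1.619. comfrey flowers: 0.845 < 1.619 → exclude; stop.
Optimal diet: clover heads, bramble flowers, deep corollas, shallow corollas — 4 of 5 types.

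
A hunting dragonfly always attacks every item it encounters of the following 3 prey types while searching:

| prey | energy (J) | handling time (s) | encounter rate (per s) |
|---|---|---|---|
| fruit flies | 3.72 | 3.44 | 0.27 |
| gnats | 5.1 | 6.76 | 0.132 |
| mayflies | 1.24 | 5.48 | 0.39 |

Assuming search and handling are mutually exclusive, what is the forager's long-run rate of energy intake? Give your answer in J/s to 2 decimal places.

Energy encountered per unit search time: 0.27×3.72 + 0.132×5.1 + 0.39×1.24 = 2.161 J/s.
Handling time per unit search time: 0.27×3.44 + 0.132×6.76 + 0.39×5.48 = 3.958.
Rate = 2.161/(1 + 3.958) = 0.4359 J/s.

0.44 J/s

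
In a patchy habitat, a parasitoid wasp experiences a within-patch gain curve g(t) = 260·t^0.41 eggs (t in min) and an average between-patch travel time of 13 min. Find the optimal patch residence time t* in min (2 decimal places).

9.03 min

Maximise g(t)/(T+t): set derivative to zero → g'(t)(T+t) = g(t).
g'(t) = 0.41·260·t^-0.59. Setting 0.41·260·t^-0.59 = 260·t^0.41/(13+t) gives 0.41(13+t) = t, so 0.59·t = 0.41×13.
t* = 0.41×13/0.59 = 9.034 min.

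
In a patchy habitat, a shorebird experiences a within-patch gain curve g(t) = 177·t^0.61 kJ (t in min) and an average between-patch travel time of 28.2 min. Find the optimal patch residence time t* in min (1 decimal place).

44.1 min

By the marginal value theorem, leave when the instantaneous gain rate g'(t) equals the habitat-wide average g(t)/(T + t).
g'(t) = 0.61·177·t^-0.39. Setting 0.61·177·t^-0.39 = 177·t^0.61/(28.2+t) gives 0.61(28.2+t) = t, so 0.39·t = 0.61×28.2.
t* = 0.61×28.2/0.39 = 44.11 min.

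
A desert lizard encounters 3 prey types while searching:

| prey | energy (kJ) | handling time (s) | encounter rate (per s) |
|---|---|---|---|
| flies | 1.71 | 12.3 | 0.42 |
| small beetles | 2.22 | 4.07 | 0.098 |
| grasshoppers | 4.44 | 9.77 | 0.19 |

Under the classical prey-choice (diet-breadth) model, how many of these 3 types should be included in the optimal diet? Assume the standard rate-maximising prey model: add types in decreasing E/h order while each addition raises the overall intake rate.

Profitabilities (E/h, kJ/s): small beetles 0.545, grasshoppers 0.454, flies 0.139. Add prey in this order while the next type's profitability exceeds the intake rate on those already taken.
Rate on top 1: 0.1555. grasshoppers: 0.454 > 0.1555 → include.
Rate on top 2: 0.326. flies: 0.139 < 0.326 → exclude; stop.
Optimal diet: small beetles, grasshoppers — 2 of 3 types.

2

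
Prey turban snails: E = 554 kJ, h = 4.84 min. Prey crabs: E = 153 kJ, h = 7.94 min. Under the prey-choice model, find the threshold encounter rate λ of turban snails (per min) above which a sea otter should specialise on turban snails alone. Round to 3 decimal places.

At the threshold, the rate on turban snails alone equals the profitability of crabs: λ·554/(1 + λ·4.84) = 153/7.94 = 19.27.
Rearranging, λ(554 − 19.27×4.84) = 19.27, so λ = 19.27/460.7 = 0.04182 per min.

0.042 per min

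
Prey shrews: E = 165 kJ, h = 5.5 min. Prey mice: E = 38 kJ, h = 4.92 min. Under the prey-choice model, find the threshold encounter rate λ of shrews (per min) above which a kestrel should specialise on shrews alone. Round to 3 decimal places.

0.063 per min

The zero-one rule: include mice iff E₂/h₂ > λE₁/(1+λh₁). Equality gives the switch point.
λE₁h₂ = E₂ + λE₂h₁ ⇒ λ = E₂/(E₁h₂ − E₂h₁) = 38/(811.8 − 209) = 0.06304 per min.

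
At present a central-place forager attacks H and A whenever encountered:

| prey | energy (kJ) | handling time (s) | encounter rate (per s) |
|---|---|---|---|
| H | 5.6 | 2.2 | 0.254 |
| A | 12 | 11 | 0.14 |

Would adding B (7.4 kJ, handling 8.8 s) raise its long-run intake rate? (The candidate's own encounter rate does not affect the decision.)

No

On H and A alone, R = ΣλE/(1+Σλh) = 3.102/3.099 = 1.001 kJ/s.
B: E/h = 7.4/8.8 = 0.8409 kJ/s.
0.8409 < 1.001, so adding B would lower the average — exclude it.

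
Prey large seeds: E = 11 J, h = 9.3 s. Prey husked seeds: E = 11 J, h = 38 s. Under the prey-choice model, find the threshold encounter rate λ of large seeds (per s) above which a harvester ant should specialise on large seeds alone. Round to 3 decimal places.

0.035 per s

The zero-one rule: include husked seeds iff E₂/h₂ > λE₁/(1+λh₁). Equality gives the switch point.
λE₁h₂ = E₂ + λE₂h₁ ⇒ λ = E₂/(E₁h₂ − E₂h₁) = 11/(418 − 102.3) = 0.03484 per s.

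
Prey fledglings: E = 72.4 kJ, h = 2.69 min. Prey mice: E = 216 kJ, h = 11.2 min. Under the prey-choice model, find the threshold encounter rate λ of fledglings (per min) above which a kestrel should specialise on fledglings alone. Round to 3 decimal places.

0.940 per min

The zero-one rule: include mice iff E₂/h₂ > λE₁/(1+λh₁). Equality gives the switch point.
λE₁h₂ = E₂ + λE₂h₁ ⇒ λ = E₂/(E₁h₂ − E₂h₁) = 216/(810.9 − 581) = 0.9398 per min.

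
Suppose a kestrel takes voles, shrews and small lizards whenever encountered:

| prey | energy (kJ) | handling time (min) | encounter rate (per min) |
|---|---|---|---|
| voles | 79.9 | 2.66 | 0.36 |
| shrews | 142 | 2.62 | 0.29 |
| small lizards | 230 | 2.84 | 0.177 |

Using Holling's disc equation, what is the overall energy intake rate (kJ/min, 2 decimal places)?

34.36 kJ/min

R = (0.36×79.9 + 0.29×142 + 0.177×230) / (1 + 0.36×2.66 + 0.29×2.62 + 0.177×2.84) = 110.7/3.22 = 34.36 kJ/min.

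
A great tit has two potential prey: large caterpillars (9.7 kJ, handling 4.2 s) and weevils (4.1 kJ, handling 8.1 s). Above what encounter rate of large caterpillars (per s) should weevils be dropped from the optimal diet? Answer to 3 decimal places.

0.067 per s

At the threshold, the rate on large caterpillars alone equals the profitability of weevils: λ·9.7/(1 + λ·4.2) = 4.1/8.1 = 0.5062.
Rearranging, λ(9.7 − 0.5062×4.2) = 0.5062, so λ = 0.5062/7.574 = 0.06683 per s.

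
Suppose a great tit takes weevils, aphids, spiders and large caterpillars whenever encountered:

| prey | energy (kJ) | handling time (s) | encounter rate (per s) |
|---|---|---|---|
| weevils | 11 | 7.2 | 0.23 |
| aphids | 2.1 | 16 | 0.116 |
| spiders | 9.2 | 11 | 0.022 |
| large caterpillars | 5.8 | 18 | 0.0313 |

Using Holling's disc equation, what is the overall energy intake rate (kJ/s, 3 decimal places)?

0.594 kJ/s

R = (0.23×11 + 0.116×2.1 + 0.022×9.2 + 0.0313×5.8) / (1 + 0.23×7.2 + 0.116×16 + 0.022×11 + 0.0313×18) = 3.158/5.317 = 0.5938 kJ/s.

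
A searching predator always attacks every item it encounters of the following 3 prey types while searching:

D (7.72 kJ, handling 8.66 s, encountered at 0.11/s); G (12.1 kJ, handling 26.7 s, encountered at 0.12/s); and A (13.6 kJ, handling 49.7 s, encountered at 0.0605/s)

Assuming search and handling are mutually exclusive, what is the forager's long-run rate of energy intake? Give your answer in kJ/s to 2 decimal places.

R = Σλ_iE_i / (1 + Σλ_ih_i)
Numerator: 0.11×7.72 + 0.12×12.1 + 0.0605×13.6 = 3.124
Denominator: 1 + 0.11×8.66 + 0.12×26.7 + 0.0605×49.7 = 8.163
R = 3.124/8.163 = 0.3827 kJ/s

0.38 kJ/s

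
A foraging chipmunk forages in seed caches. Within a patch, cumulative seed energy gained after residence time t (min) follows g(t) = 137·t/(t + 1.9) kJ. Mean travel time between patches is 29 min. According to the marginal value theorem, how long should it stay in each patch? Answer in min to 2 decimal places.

7.42 min

Maximise g(t)/(T+t): set derivative to zero → g'(t)(T+t) = g(t).
g'(t) = 137·1.9/(t + 1.9)². Setting 137·1.9/(t+1.9)² = 137t/[(t+1.9)(29+t)] gives 1.9(29+t) = t(t+1.9), so t² = 1.9×29 = 55.1.
t* = √55.1 = 7.423 min.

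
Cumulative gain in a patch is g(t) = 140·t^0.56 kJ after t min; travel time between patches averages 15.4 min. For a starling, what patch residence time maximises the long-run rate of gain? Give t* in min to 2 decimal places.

By the marginal value theorem, leave when the instantaneous gain rate g'(t) equals the habitat-wide average g(t)/(T + t).
g'(t) = 0.56·140·t^-0.44. Setting 0.56·140·t^-0.44 = 140·t^0.56/(15.4+t) gives 0.56(15.4+t) = t, so 0.44·t = 0.56×15.4.
t* = 0.56×15.4/0.44 = 19.6 min.

19.60 min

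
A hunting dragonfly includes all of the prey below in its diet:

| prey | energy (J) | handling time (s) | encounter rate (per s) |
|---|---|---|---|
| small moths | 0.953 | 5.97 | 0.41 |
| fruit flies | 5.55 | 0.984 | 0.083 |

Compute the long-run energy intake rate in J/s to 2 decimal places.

R = Σλ_iE_i / (1 + Σλ_ih_i)
Numerator: 0.41×0.953 + 0.083×5.55 = 0.8514
Denominator: 1 + 0.41×5.97 + 0.083×0.984 = 3.529
R = 0.8514/3.529 = 0.2412 J/s

0.24 J/s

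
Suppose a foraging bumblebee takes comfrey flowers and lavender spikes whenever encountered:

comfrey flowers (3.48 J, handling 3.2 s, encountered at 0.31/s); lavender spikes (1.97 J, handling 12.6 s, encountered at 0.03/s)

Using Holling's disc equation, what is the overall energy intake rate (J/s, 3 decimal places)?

0.480 J/s

R = (0.31×3.48 + 0.03×1.97) / (1 + 0.31×3.2 + 0.03×12.6) = 1.138/2.37 = 0.4801 J/s.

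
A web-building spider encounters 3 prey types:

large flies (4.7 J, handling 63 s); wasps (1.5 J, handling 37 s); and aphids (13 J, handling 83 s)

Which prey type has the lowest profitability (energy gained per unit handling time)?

wasps

In descending order of E/h:
aphids: 13/83 = 0.157 J/s
large flies: 4.7/63 = 0.0746 J/s
wasps: 1.5/37 = 0.0405 J/s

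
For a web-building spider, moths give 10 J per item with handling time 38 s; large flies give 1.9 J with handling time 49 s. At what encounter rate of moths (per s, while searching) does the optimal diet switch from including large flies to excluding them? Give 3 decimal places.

Drop large flies once their profitability E₂/h₂ falls below the rate achievable on moths alone: E₂/h₂ = λE₁/(1 + λh₁).
Solve for λ: λE₁h₂ = E₂(1 + λh₁) → λ(E₁h₂ − E₂h₁) = E₂ → λ = E₂/(E₁h₂ − E₂h₁).
λ = 1.9/(10×49 − 1.9×38) = 1.9/417.8 = 0.004548 per s.

0.005 per s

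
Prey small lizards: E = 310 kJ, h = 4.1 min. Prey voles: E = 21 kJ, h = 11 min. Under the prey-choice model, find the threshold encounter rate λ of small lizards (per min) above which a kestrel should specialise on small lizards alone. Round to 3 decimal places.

0.006 per min

The zero-one rule: include voles iff E₂/h₂ > λE₁/(1+λh₁). Equality gives the switch point.
λE₁h₂ = E₂ + λE₂h₁ ⇒ λ = E₂/(E₁h₂ − E₂h₁) = 21/(3410 − 86.1) = 0.006318 per min.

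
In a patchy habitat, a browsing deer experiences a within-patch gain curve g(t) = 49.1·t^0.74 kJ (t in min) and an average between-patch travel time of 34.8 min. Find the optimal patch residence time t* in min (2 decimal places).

99.05 min

Maximise g(t)/(T+t): set derivative to zero → g'(t)(T+t) = g(t).
g'(t) = 0.74·49.1·t^-0.26. Setting 0.74·49.1·t^-0.26 = 49.1·t^0.74/(34.8+t) gives 0.74(34.8+t) = t, so 0.26·t = 0.74×34.8.
t* = 0.74×34.8/0.26 = 99.05 min.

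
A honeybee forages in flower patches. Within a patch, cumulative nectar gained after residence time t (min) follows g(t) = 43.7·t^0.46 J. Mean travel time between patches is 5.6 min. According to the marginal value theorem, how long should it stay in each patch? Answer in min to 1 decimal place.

4.8 min

By the marginal value theorem, leave when the instantaneous gain rate g'(t) equals the habitat-wide average g(t)/(T + t).
g'(t) = 0.46·43.7·t^-0.54. Setting 0.46·43.7·t^-0.54 = 43.7·t^0.46/(5.6+t) gives 0.46(5.6+t) = t, so 0.54·t = 0.46×5.6.
t* = 0.46×5.6/0.54 = 4.77 min.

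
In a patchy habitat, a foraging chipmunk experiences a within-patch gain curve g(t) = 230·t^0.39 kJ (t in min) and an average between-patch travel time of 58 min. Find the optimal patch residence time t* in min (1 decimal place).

Maximise g(t)/(T+t): set derivative to zero → g'(t)(T+t) = g(t).
g'(t) = 0.39·230·t^-0.61. Setting 0.39·230·t^-0.61 = 230·t^0.39/(58+t) gives 0.39(58+t) = t, so 0.61·t = 0.39×58.
t* = 0.39×58/0.61 = 37.08 min.

37.1 min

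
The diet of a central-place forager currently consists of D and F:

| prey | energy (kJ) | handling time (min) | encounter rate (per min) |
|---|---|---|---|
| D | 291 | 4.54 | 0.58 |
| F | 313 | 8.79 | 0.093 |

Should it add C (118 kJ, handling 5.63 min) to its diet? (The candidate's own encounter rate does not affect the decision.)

No

On D and F alone, R = ΣλE/(1+Σλh) = 197.9/4.451 = 44.46 kJ/min.
C: E/h = 118/5.63 = 20.96 kJ/min.
20.96 < 44.46, so adding C would lower the average — exclude it.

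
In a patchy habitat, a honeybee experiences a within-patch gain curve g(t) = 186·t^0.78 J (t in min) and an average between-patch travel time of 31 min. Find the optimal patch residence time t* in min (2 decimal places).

By the marginal value theorem, leave when the instantaneous gain rate g'(t) equals the habitat-wide average g(t)/(T + t).
g'(t) = 0.78·186·t^-0.22. Setting 0.78·186·t^-0.22 = 186·t^0.78/(31+t) gives 0.78(31+t) = t, so 0.22·t = 0.78×31.
t* = 0.78×31/0.22 = 109.9 min.

109.91 min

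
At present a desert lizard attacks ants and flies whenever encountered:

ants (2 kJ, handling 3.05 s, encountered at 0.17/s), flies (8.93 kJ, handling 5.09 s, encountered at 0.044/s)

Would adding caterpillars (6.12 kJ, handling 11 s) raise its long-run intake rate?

Yes

Current rate: (0.17×2 + 0.044×8.93)/(1 + 0.17×3.05 + 0.044×5.09) = 0.4206 kJ/s.
caterpillars: E/h = 6.12/11 = 0.5564 kJ/s.
Since 0.5564 > R, including caterpillars increases the long-run rate.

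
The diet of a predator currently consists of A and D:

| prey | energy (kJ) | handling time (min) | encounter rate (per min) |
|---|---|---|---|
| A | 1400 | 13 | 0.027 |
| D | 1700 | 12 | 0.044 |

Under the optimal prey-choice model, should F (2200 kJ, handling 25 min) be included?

On A and D alone, R = ΣλE/(1+Σλh) = 112.6/1.879 = 59.93 kJ/min.
Profitability of F: 2200/25 = 88 kJ/min.
Since 88 > R, including F increases the long-run rate.

Yes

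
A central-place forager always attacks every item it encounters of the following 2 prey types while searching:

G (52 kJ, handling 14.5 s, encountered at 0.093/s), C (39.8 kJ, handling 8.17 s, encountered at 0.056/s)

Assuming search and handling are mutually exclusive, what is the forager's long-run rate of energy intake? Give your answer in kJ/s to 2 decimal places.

Energy encountered per unit search time: 0.093×52 + 0.056×39.8 = 7.065 kJ/s.
Handling time per unit search time: 0.093×14.5 + 0.056×8.17 = 1.806.
Rate = 7.065/(1 + 1.806) = 2.518 kJ/s.

2.52 kJ/s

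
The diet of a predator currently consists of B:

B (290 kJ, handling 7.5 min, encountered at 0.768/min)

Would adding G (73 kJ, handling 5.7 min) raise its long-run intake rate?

No

Current rate: (0.768×290)/(1 + 0.768×7.5) = 32.95 kJ/min.
G: E/h = 73/5.7 = 12.81 kJ/min.
12.81 < 32.95, so adding G would lower the average — exclude it.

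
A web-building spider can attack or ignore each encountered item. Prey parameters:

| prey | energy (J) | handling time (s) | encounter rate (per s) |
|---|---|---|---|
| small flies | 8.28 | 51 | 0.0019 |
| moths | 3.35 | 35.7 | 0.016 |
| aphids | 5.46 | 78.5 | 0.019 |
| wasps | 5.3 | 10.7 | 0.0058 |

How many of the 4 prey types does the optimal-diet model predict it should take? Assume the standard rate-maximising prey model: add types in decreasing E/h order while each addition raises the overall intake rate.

4

E/h in descending order: wasps 0.495, small flies 0.162, moths 0.0938, aphids 0.0696 J/s. The optimal diet is the largest prefix of this list for which every included type satisfies E_i/h_i > R on the types above it.
Rate on top 1: 0.02894. small flies: 0.162 > 0.02894 → include.
Rate on top 2: 0.0401. moths: 0.0938 > 0.0401 → include.
Rate on top 3: 0.05784. aphids: 0.0696 > 0.05784 → include.
Optimal diet: wasps, small flies, moths, aphids — 4 of 4 types.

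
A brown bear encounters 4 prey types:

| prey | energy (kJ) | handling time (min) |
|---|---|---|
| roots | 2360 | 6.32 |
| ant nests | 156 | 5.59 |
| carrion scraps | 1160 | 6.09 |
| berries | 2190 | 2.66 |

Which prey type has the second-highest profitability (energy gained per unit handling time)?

roots

Profitability E/h (kJ/min): roots = 2360/6.32 = 373, ant nests = 156/5.59 = 27.9, carrion scraps = 1160/6.09 = 190, berries = 2190/2.66 = 823.
Ranked: berries > roots > carrion scraps > ant nests.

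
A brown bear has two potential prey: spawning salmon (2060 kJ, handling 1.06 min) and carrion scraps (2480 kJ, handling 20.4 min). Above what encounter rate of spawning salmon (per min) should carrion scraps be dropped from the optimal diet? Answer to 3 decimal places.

0.063 per min

Drop carrion scraps once their profitability E₂/h₂ falls below the rate achievable on spawning salmon alone: E₂/h₂ = λE₁/(1 + λh₁).
Solve for λ: λE₁h₂ = E₂(1 + λh₁) → λ(E₁h₂ − E₂h₁) = E₂ → λ = E₂/(E₁h₂ − E₂h₁).
λ = 2480/(2060×20.4 − 2480×1.06) = 2480/3.94e+04 = 0.06295 per min.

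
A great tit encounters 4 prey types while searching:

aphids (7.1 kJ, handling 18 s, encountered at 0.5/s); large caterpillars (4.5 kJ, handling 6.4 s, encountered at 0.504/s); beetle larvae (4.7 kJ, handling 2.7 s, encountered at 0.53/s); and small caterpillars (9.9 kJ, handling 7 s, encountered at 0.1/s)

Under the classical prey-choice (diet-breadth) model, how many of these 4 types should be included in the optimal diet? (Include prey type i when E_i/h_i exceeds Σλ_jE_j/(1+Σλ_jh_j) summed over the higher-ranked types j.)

Rank by E/h (kJ/s): beetle larvae 1.74, small caterpillars 1.41, large caterpillars 0.703, aphids 0.394. Include each in turn until the next type's E/h falls below the running intake rate.
Rate on top 1: 1.025. small caterpillars: 1.41 > 1.025 → include.
Rate on top 2: 1.112. large caterpillars: 0.703 < 1.112 → exclude; stop.
Optimal diet: beetle larvae, small caterpillars — 2 of 4 types.

2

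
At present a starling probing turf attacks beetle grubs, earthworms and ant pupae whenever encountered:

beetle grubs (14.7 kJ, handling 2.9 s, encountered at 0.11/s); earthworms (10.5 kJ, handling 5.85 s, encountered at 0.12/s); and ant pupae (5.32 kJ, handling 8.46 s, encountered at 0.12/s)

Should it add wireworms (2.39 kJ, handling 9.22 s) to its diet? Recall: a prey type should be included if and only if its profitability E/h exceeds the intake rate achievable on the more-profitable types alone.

Intake rate on the current diet: R = (0.11×14.7 + 0.12×10.5 + 0.12×5.32) / (1 + 0.11×2.9 + 0.12×5.85 + 0.12×8.46) = 3.515/3.036 = 1.158 kJ/s.
wireworms: E/h = 2.39/9.22 = 0.2592 kJ/s.
Since 0.2592 < R, time spent handling wireworms is better spent searching.

No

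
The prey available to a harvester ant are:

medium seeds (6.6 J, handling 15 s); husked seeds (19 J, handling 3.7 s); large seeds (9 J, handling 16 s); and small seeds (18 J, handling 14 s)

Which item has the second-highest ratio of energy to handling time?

small seeds

Profitability E/h (J/s): medium seeds = 6.6/15 = 0.44, husked seeds = 19/3.7 = 5.14, large seeds = 9/16 = 0.562, small seeds = 18/14 = 1.29.
Ranked: husked seeds > small seeds > large seeds > medium seeds.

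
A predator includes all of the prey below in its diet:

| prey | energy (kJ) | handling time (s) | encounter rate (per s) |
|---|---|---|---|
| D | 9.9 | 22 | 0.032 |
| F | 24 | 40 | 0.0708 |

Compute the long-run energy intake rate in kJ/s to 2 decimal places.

R = (0.032×9.9 + 0.0708×24) / (1 + 0.032×22 + 0.0708×40) = 2.016/4.536 = 0.4444 kJ/s.

0.44 kJ/s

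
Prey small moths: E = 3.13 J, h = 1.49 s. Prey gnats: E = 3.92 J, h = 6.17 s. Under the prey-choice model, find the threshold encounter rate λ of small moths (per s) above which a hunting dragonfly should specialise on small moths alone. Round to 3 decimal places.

Drop gnats once their profitability E₂/h₂ falls below the rate achievable on small moths alone: E₂/h₂ = λE₁/(1 + λh₁).
Solve for λ: λE₁h₂ = E₂(1 + λh₁) → λ(E₁h₂ − E₂h₁) = E₂ → λ = E₂/(E₁h₂ − E₂h₁).
λ = 3.92/(3.13×6.17 − 3.92×1.49) = 3.92/13.47 = 0.291 per s.

0.291 per s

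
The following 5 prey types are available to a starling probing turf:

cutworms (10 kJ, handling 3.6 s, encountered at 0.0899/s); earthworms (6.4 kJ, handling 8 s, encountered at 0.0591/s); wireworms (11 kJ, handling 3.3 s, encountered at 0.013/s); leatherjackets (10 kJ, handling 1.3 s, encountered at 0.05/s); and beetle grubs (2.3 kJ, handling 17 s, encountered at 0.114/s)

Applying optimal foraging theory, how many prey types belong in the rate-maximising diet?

3

Rank by E/h (kJ/s): leatherjackets 7.69, wireworms 3.33, cutworms 2.78, earthworms 0.8, beetle grubs 0.135. Include each in turn until the next type's E/h falls below the running intake rate.
Rate on top 1: 0.4695. wireworms: 3.33 > 0.4695 → include.
Rate on top 2: 0.5804. cutworms: 2.78 > 0.5804 → include.
Rate on top 3: 1.077. earthworms: 0.8 < 1.077 → exclude; stop.
Optimal diet: leatherjackets, wireworms, cutworms — 3 of 5 types.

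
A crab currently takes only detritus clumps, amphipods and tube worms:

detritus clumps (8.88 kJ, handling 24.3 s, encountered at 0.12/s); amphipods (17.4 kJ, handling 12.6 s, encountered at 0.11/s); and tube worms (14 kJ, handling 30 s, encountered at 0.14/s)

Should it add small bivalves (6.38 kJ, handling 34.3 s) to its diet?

No

Current rate: (0.12×8.88 + 0.11×17.4 + 0.14×14)/(1 + 0.12×24.3 + 0.11×12.6 + 0.14×30) = 0.5198 kJ/s.
Profitability of small bivalves: 6.38/34.3 = 0.186 kJ/s.
0.186 < 0.5198, so adding small bivalves would lower the average — exclude it.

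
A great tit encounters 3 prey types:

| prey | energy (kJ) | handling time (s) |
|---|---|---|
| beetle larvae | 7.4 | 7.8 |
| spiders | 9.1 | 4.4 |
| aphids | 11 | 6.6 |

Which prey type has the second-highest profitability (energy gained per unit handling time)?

Profitability E/h (kJ/s): beetle larvae = 7.4/7.8 = 0.949, spiders = 9.1/4.4 = 2.07, aphids = 11/6.6 = 1.67.
Ranked: spiders > aphids > beetle larvae.

aphids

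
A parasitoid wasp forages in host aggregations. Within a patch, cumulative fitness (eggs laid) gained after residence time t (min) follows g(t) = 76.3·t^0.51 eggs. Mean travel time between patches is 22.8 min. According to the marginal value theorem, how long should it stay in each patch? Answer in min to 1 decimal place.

23.7 min

Optimal t* satisfies g'(t*) = g(t*)/(T + t*).
g'(t) = 0.51·76.3·t^-0.49. Setting 0.51·76.3·t^-0.49 = 76.3·t^0.51/(22.8+t) gives 0.51(22.8+t) = t, so 0.49·t = 0.51×22.8.
t* = 0.51×22.8/0.49 = 23.73 min.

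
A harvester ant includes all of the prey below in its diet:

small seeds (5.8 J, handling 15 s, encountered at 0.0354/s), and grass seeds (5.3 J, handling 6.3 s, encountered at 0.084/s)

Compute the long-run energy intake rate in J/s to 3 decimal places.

Energy encountered per unit search time: 0.0354×5.8 + 0.084×5.3 = 0.6505 J/s.
Handling time per unit search time: 0.0354×15 + 0.084×6.3 = 1.06.
Rate = 0.6505/(1 + 1.06) = 0.3158 J/s.

0.316 J/s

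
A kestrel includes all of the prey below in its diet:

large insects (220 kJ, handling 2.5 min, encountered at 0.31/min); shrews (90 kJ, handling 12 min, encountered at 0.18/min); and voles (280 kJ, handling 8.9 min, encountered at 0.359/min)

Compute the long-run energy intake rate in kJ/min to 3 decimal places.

25.935 kJ/min

Energy encountered per unit search time: 0.31×220 + 0.18×90 + 0.359×280 = 184.9 kJ/min.
Handling time per unit search time: 0.31×2.5 + 0.18×12 + 0.359×8.9 = 6.13.
Rate = 184.9/(1 + 6.13) = 25.94 kJ/min.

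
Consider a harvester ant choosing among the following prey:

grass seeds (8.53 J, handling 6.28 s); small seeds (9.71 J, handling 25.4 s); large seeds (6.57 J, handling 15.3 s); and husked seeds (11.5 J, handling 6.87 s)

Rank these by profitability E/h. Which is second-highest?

grass seeds

Profitability E/h (J/s): grass seeds = 8.53/6.28 = 1.36, small seeds = 9.71/25.4 = 0.382, large seeds = 6.57/15.3 = 0.429, husked seeds = 11.5/6.87 = 1.67.
Ranked: husked seeds > grass seeds > large seeds > small seeds.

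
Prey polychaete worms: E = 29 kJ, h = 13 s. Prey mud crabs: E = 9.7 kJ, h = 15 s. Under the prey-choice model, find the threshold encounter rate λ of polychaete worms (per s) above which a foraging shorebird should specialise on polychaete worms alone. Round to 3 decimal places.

0.031 per s

The zero-one rule: include mud crabs iff E₂/h₂ > λE₁/(1+λh₁). Equality gives the switch point.
λE₁h₂ = E₂ + λE₂h₁ ⇒ λ = E₂/(E₁h₂ − E₂h₁) = 9.7/(435 − 126.1) = 0.0314 per s.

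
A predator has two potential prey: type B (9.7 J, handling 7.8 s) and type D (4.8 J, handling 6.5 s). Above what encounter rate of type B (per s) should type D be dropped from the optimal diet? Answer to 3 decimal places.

At the threshold, the rate on type B alone equals the profitability of type D: λ·9.7/(1 + λ·7.8) = 4.8/6.5 = 0.7385.
Rearranging, λ(9.7 − 0.7385×7.8) = 0.7385, so λ = 0.7385/3.94 = 0.1874 per s.

0.187 per s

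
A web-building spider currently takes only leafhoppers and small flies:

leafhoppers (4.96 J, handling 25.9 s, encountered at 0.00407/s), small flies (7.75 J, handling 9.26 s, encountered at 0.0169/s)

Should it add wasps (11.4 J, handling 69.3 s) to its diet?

Current rate: (0.00407×4.96 + 0.0169×7.75)/(1 + 0.00407×25.9 + 0.0169×9.26) = 0.1198 J/s.
Profitability of wasps: 11.4/69.3 = 0.1645 J/s.
0.1645 > 0.1198, so adding wasps raises the average — include it.

Yes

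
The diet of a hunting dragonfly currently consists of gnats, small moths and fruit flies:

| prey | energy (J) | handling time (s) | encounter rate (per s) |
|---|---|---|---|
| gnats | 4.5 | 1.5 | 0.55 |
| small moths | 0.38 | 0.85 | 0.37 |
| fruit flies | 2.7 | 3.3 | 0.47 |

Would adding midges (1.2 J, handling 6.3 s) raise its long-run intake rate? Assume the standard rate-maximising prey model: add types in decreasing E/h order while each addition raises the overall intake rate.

Intake rate on the current diet: R = (0.55×4.5 + 0.37×0.38 + 0.47×2.7) / (1 + 0.55×1.5 + 0.37×0.85 + 0.47×3.3) = 3.885/3.691 = 1.053 J/s.
midges: E/h = 1.2/6.3 = 0.1905 J/s.
0.1905 < 1.053, so adding midges would lower the average — exclude it.

No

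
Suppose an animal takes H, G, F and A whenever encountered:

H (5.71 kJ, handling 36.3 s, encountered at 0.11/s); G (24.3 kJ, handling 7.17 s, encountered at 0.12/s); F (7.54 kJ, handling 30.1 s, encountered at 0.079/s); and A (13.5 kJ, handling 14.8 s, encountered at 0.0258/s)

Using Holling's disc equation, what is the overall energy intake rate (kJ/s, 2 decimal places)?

0.52 kJ/s

R = (0.11×5.71 + 0.12×24.3 + 0.079×7.54 + 0.0258×13.5) / (1 + 0.11×36.3 + 0.12×7.17 + 0.079×30.1 + 0.0258×14.8) = 4.488/8.613 = 0.5211 kJ/s.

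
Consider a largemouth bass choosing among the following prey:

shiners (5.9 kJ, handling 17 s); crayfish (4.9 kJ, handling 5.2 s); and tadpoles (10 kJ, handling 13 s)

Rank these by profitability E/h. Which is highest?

In descending order of E/h:
crayfish: 4.9/5.2 = 0.942 kJ/s
tadpoles: 10/13 = 0.769 kJ/s
shiners: 5.9/17 = 0.347 kJ/s

crayfish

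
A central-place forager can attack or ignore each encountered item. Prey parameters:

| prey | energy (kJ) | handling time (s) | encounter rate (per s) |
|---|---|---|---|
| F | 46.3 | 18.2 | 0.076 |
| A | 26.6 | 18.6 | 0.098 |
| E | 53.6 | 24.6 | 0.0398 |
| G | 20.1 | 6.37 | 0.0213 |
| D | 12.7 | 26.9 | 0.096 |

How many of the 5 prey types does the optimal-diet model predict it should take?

Profitabilities (E/h, kJ/s): G 3.16, F 2.54, E 2.18, A 1.43, D 0.472. Add prey in this order while the next type's profitability exceeds the intake rate on those already taken.
Rate on top 1: 0.377. F: 2.54 > 0.377 → include.
Rate on top 2: 1.567. E: 2.18 > 1.567 → include.
Rate on top 3: 1.738. A: 1.43 < 1.738 → exclude; stop.
Optimal diet: G, F, E — 3 of 5 types.

3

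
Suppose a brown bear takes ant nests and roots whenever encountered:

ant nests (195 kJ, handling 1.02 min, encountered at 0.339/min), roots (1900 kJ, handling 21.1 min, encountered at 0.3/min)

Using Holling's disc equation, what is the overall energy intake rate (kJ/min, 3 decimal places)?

82.872 kJ/min

R = (0.339×195 + 0.3×1900) / (1 + 0.339×1.02 + 0.3×21.1) = 636.1/7.676 = 82.87 kJ/min.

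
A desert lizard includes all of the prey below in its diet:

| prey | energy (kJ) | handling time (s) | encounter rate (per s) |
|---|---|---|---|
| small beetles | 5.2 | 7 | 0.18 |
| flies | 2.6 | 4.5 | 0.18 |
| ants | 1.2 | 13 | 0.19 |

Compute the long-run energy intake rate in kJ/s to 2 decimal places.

0.29 kJ/s

R = (0.18×5.2 + 0.18×2.6 + 0.19×1.2) / (1 + 0.18×7 + 0.18×4.5 + 0.19×13) = 1.632/5.54 = 0.2946 kJ/s.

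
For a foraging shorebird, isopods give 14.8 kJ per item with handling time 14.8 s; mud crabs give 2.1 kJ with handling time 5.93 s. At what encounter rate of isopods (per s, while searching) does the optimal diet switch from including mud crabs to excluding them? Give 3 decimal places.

Drop mud crabs once their profitability E₂/h₂ falls below the rate achievable on isopods alone: E₂/h₂ = λE₁/(1 + λh₁).
Solve for λ: λE₁h₂ = E₂(1 + λh₁) → λ(E₁h₂ − E₂h₁) = E₂ → λ = E₂/(E₁h₂ − E₂h₁).
λ = 2.1/(14.8×5.93 − 2.1×14.8) = 2.1/56.68 = 0.03705 per s.

0.037 per s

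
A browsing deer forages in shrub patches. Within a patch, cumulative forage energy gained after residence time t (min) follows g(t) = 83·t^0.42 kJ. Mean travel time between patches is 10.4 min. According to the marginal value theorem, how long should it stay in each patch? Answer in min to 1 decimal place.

By the marginal value theorem, leave when the instantaneous gain rate g'(t) equals the habitat-wide average g(t)/(T + t).
g'(t) = 0.42·83·t^-0.58. Setting 0.42·83·t^-0.58 = 83·t^0.42/(10.4+t) gives 0.42(10.4+t) = t, so 0.58·t = 0.42×10.4.
t* = 0.42×10.4/0.58 = 7.531 min.

7.5 min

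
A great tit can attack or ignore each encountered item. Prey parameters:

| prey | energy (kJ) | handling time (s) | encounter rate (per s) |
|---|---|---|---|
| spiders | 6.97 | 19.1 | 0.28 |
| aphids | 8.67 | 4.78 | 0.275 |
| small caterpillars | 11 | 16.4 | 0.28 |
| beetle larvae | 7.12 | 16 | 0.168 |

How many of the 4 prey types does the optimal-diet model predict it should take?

E/h in descending order: aphids 1.81, small caterpillars 0.671, beetle larvae 0.445, spiders 0.365 kJ/s. The optimal diet is the largest prefix of this list for which every included type satisfies E_i/h_i > R on the types above it.
Rate on top 1: 1.03. small caterpillars: 0.671 < 1.03 → exclude; stop.
Optimal diet: aphids — 1 of 4 types.

1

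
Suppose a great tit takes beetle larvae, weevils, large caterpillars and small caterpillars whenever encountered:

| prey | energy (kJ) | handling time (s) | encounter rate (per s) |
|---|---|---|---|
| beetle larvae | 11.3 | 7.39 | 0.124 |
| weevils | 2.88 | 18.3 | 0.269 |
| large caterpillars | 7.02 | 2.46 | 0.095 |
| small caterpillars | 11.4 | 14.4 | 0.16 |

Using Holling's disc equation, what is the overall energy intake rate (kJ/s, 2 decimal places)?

0.50 kJ/s

Energy encountered per unit search time: 0.124×11.3 + 0.269×2.88 + 0.095×7.02 + 0.16×11.4 = 4.667 kJ/s.
Handling time per unit search time: 0.124×7.39 + 0.269×18.3 + 0.095×2.46 + 0.16×14.4 = 8.377.
Rate = 4.667/(1 + 8.377) = 0.4977 kJ/s.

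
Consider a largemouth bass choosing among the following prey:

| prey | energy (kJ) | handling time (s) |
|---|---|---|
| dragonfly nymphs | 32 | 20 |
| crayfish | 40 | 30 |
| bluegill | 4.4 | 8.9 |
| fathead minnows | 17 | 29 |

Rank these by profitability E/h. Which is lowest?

bluegill

In descending order of E/h:
dragonfly nymphs: 32/20 = 1.6 kJ/s
crayfish: 40/30 = 1.33 kJ/s
fathead minnows: 17/29 = 0.586 kJ/s
bluegill: 4.4/8.9 = 0.494 kJ/s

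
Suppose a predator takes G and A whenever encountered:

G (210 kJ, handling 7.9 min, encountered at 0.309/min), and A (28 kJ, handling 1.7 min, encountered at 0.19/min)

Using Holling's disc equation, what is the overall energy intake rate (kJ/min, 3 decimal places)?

18.653 kJ/min

Energy encountered per unit search time: 0.309×210 + 0.19×28 = 70.21 kJ/min.
Handling time per unit search time: 0.309×7.9 + 0.19×1.7 = 2.764.
Rate = 70.21/(1 + 2.764) = 18.65 kJ/min.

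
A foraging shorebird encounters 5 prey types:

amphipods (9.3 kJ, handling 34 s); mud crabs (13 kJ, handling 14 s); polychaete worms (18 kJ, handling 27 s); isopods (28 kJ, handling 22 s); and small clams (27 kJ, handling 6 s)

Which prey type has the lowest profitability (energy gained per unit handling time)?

In descending order of E/h:
small clams: 27/6 = 4.5 kJ/s
isopods: 28/22 = 1.27 kJ/s
mud crabs: 13/14 = 0.929 kJ/s
polychaete worms: 18/27 = 0.667 kJ/s
amphipods: 9.3/34 = 0.274 kJ/s

amphipods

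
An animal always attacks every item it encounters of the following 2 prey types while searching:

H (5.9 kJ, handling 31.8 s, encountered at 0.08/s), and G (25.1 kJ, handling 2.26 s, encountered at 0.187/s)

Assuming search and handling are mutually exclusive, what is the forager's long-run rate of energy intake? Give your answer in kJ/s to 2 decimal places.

1.30 kJ/s

R = (0.08×5.9 + 0.187×25.1) / (1 + 0.08×31.8 + 0.187×2.26) = 5.166/3.967 = 1.302 kJ/s.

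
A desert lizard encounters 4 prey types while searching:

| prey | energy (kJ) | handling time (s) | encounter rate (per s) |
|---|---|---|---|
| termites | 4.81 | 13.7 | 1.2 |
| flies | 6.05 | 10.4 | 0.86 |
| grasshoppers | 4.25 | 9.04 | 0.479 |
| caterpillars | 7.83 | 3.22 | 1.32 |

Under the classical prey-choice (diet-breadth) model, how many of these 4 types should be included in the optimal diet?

E/h in descending order: caterpillars 2.43, flies 0.582, grasshoppers 0.47, termites 0.351 kJ/s. The optimal diet is the largest prefix of this list for which every included type satisfies E_i/h_i > R on the types above it.
Rate on top 1: 1.969. flies: 0.582 < 1.969 → exclude; stop.
Optimal diet: caterpillars — 1 of 4 types.

1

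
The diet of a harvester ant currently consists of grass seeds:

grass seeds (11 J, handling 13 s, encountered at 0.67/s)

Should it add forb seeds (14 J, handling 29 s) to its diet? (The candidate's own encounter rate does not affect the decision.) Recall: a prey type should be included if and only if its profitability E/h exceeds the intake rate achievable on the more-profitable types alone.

Intake rate on the current diet: R = (0.67×11) / (1 + 0.67×13) = 7.37/9.71 = 0.759 J/s.
Profitability of forb seeds: 14/29 = 0.4828 J/s.
Since 0.4828 < R, time spent handling forb seeds is better spent searching.

No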